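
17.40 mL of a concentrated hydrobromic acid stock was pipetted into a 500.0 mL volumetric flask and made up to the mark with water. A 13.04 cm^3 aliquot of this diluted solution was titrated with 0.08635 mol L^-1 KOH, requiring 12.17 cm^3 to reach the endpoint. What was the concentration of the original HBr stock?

2.32 M

n(KOH) = 0.08635 x 0.01217 = 0.001051 mol.
n(HBr) in the aliquot = 0.001051 mol.
[diluted HBr] = 0.001051 / 0.01304 = 0.08059 M.
Dilution factor = 500.0/17.40 = 28.74, so [stock] = 0.08059 x 28.74 = 2.32 M.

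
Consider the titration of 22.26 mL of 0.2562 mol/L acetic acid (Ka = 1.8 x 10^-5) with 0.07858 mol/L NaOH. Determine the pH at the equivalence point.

n(CH3COOH) = 0.2562 x 0.02226 = 0.005703 mol; V(NaOH) at equivalence = 0.005703/0.07858 = 0.07258 L.
At equivalence all the acid is converted to CH3COO-; total volume = 0.02226 + 0.07258 = 0.09484 L, so [CH3COO-] = 0.005703/0.09484 = 0.06014 M.
Kb = Kw/Ka = 1.0e-14 / 1.8 x 10^-5 = 5.56e-10.
[OH^-] = sqrt(Kb x [CH3COO-]) = sqrt(5.56e-10 x 0.06014) = 5.78e-6 M.
pOH = 5.24, so pH = 14.00 - 5.24 = 8.76.

8.76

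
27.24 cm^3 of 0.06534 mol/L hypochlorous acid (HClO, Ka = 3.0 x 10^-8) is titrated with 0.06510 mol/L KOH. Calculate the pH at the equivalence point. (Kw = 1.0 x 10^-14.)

n(HClO) = 0.06534 x 0.02724 = 0.001780 mol; V(KOH) at equivalence = 0.001780/0.06510 = 0.02734 L.
At equivalence all the acid is converted to ClO-; total volume = 0.02724 + 0.02734 = 0.05458 L, so [ClO-] = 0.001780/0.05458 = 0.03261 M.
Kb = Kw/Ka = 1.0e-14 / 3.0 x 10^-8 = 3.33e-7.
[OH^-] = sqrt(Kb x [ClO-]) = sqrt(3.33e-7 x 0.03261) = 0.000104 M.
pOH = 3.98, so pH = 14.00 - 3.98 = 10.02.

10.02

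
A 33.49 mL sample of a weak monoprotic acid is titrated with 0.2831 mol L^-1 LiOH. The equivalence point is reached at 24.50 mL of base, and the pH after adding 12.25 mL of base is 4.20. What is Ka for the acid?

12.25 mL is half of the equivalence volume, so this is the half-equivalence point where [HA] = [A^-].
At half-equivalence pH = pKa, so pKa = 4.20.
Ka = 10^(-4.20) = 6.3 x 10^-5.

6.3 x 10^-5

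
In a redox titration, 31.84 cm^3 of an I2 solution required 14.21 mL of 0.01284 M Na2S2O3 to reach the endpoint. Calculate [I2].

n(Na2S2O3) = 0.01284 x 0.01421 = 0.0001825 mol.
From the balanced equation, 2 mol Na2S2O3 reacts with 1 mol I2, so n(I2) = 0.0001825 x 1/2 = 9.123e-5 mol.
[I2] = 9.123e-5 / 0.03184 L = 0.00287 M.

0.00287 M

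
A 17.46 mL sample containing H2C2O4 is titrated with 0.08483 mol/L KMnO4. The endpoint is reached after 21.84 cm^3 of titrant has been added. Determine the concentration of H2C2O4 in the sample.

n(KMnO4) = 0.08483 x 0.02184 = 0.001853 mol.
From the balanced equation, 2 mol KMnO4 reacts with 5 mol H2C2O4, so n(H2C2O4) = 0.001853 x 5/2 = 0.004632 mol.
[H2C2O4] = 0.004632 / 0.01746 L = 0.265 M.

0.265 M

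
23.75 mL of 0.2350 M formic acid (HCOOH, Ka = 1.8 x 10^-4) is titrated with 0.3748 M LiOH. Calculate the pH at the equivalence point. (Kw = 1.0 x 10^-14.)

n(HCOOH) = 0.2350 x 0.02375 = 0.005581 mol; V(LiOH) at equivalence = 0.005581/0.3748 = 0.01489 L.
At equivalence all the acid is converted to HCOO-; total volume = 0.02375 + 0.01489 = 0.03864 L, so [HCOO-] = 0.005581/0.03864 = 0.1444 M.
Kb = Kw/Ka = 1.0e-14 / 1.8 x 10^-4 = 5.56e-11.
[OH^-] = sqrt(Kb x [HCOO-]) = sqrt(5.56e-11 x 0.1444) = 2.83e-6 M.
pOH = 5.55, so pH = 14.00 - 5.55 = 8.45.

8.45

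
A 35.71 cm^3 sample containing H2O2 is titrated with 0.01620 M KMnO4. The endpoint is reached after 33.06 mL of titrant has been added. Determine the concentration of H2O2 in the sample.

0.0375 M

n(KMnO4) = 0.01620 x 0.03306 = 0.0005356 mol.
From the balanced equation, 2 mol KMnO4 reacts with 5 mol H2O2, so n(H2O2) = 0.0005356 x 5/2 = 0.001339 mol.
[H2O2] = 0.001339 / 0.03571 L = 0.0375 M.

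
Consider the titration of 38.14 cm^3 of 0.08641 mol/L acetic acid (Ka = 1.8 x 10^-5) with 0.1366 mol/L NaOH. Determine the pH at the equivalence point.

8.73

n(CH3COOH) = 0.08641 x 0.03814 = 0.003296 mol; V(NaOH) at equivalence = 0.003296/0.1366 = 0.02413 L.
At equivalence all the acid is converted to CH3COO-; total volume = 0.03814 + 0.02413 = 0.06227 L, so [CH3COO-] = 0.003296/0.06227 = 0.05293 M.
Kb = Kw/Ka = 1.0e-14 / 1.8 x 10^-5 = 5.56e-10.
[OH^-] = sqrt(Kb x [CH3COO-]) = sqrt(5.56e-10 x 0.05293) = 5.42e-6 M.
pOH = 5.27, so pH = 14.00 - 5.27 = 8.73.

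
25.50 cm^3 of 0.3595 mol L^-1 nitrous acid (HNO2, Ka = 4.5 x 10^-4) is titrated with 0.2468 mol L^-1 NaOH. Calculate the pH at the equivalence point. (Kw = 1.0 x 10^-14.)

8.26

n(HNO2) = 0.3595 x 0.02550 = 0.009167 mol; V(NaOH) at equivalence = 0.009167/0.2468 = 0.03714 L.
At equivalence all the acid is converted to NO2-; total volume = 0.02550 + 0.03714 = 0.06264 L, so [NO2-] = 0.009167/0.06264 = 0.1463 M.
Kb = Kw/Ka = 1.0e-14 / 4.5 x 10^-4 = 2.22e-11.
[OH^-] = sqrt(Kb x [NO2-]) = sqrt(2.22e-11 x 0.1463) = 1.80e-6 M.
pOH = 5.74, so pH = 14.00 - 5.74 = 8.26.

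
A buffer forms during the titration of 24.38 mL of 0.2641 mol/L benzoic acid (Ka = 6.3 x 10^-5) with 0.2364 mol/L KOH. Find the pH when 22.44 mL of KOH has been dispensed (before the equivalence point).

Initial n(C6H5COOH) = 0.2641 x 0.02438 = 0.006439 mol.
n(KOH) added = 0.2364 x 0.02244 = 0.005305 mol, converting that many moles of C6H5COOH to C6H5COO-.
Remaining n(C6H5COOH) = 0.001134 mol; n(C6H5COO-) = 0.005305 mol.
By Henderson-Hasselbalch, pH = pKa + log([A^-]/[HA]) = 4.20 + log(0.005305/0.001134) = 4.20 + (+0.67) = 4.87.

4.87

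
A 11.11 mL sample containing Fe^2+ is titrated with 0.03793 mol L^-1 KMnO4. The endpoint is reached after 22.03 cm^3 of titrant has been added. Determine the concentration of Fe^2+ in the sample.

0.376 M

n(KMnO4) = 0.03793 x 0.02203 = 0.0008356 mol.
From the balanced equation, 1 mol KMnO4 reacts with 5 mol Fe^2+, so n(Fe^2+) = 0.0008356 x 5/1 = 0.004178 mol.
[Fe^2+] = 0.004178 / 0.01111 L = 0.376 M.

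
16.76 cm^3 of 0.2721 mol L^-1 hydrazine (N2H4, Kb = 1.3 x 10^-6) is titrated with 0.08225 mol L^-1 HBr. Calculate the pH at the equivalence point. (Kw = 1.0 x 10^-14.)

n(N2H4) = 0.2721 x 0.01676 = 0.004560 mol; V(HBr) at equivalence = 0.004560/0.08225 = 0.05545 L.
At equivalence the base is fully converted to N2H5+; total volume = 0.07221 L, so [N2H5+] = 0.004560/0.07221 = 0.06316 M.
Ka(N2H5+) = Kw/Kb = 1.0e-14 / 1.3 x 10^-6 = 7.69e-9.
[H^+] = sqrt(Ka x [N2H5+]) = sqrt(7.69e-9 x 0.06316) = 2.20e-5 M.
pH = -log(2.20e-5) = 4.66.

4.66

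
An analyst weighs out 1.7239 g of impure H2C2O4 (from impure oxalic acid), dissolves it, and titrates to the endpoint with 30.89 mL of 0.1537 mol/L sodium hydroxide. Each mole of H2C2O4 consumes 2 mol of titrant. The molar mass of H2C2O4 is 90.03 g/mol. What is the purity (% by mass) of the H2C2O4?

12.4%

n(NaOH) = 0.1537 x 0.03089 = 0.004748 mol.
n(H2C2O4) = 0.004748 / 2 = 0.002374 mol.
mass of H2C2O4 = 0.002374 x 90.03 = 0.2137 g.
% purity = 0.2137 / 1.7239 x 100 = 12.4%.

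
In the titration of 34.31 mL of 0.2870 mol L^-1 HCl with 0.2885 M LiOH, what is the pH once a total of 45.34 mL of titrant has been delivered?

n(acid) = 0.2870 x 0.03431 = 0.009847 mol; n(LiOH) added = 0.2885 x 0.04534 = 0.01308 mol.
Base is in excess by 0.01308 - 0.009847 = 0.003234 mol in a total volume of 0.07965 L.
[OH^-] = 0.003234/0.07965 = 0.04060 M, so pOH = 1.39 and pH = 14.00 - 1.39 = 12.61.

12.61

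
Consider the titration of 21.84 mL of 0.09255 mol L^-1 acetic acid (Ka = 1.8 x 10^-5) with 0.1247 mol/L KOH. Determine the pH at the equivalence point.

8.74

n(CH3COOH) = 0.09255 x 0.02184 = 0.002021 mol; V(KOH) at equivalence = 0.002021/0.1247 = 0.01621 L.
At equivalence all the acid is converted to CH3COO-; total volume = 0.02184 + 0.01621 = 0.03805 L, so [CH3COO-] = 0.002021/0.03805 = 0.05312 M.
Kb = Kw/Ka = 1.0e-14 / 1.8 x 10^-5 = 5.56e-10.
[OH^-] = sqrt(Kb x [CH3COO-]) = sqrt(5.56e-10 x 0.05312) = 5.43e-6 M.
pOH = 5.26, so pH = 14.00 - 5.26 = 8.74.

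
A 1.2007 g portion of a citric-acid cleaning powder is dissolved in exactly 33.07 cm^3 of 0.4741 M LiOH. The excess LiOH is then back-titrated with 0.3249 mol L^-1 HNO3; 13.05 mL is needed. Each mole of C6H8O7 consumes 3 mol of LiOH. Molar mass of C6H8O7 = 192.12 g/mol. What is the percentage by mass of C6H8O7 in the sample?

61.0%

Total n(LiOH) added = 0.4741 x 0.03307 = 0.01568 mol.
n(HNO3) used = 0.3249 x 0.01305 = 0.004240 mol, which equals the excess n(LiOH).
So n(LiOH) consumed by the sample = 0.01568 - 0.004240 = 0.01144 mol.
n(C6H8O7) = 0.01144 / 3 = 0.003813 mol.
mass C6H8O7 = 0.003813 x 192.12 = 0.7325 g, so %C6H8O7 = 0.7325/1.2007 x 100 = 61.0%.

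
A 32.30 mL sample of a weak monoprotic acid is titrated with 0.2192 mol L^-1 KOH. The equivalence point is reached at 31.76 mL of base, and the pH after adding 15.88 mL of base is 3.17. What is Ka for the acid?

6.8 x 10^-4

15.88 mL is half of the equivalence volume, so this is the half-equivalence point where [HA] = [A^-].
At half-equivalence pH = pKa, so pKa = 3.17.
Ka = 10^(-3.17) = 6.8 x 10^-4.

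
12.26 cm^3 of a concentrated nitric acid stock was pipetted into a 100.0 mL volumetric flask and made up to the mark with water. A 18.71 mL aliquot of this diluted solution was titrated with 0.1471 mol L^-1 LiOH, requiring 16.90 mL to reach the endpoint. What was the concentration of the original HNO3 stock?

n(LiOH) = 0.1471 x 0.01690 = 0.002486 mol.
n(HNO3) in the aliquot = 0.002486 mol.
[diluted HNO3] = 0.002486 / 0.01871 = 0.1329 M.
Dilution factor = 100.0/12.26 = 8.157, so [stock] = 0.1329 x 8.157 = 1.08 M.

1.08 M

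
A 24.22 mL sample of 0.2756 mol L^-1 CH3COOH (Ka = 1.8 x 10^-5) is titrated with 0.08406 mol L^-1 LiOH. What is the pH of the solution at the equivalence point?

8.78

n(CH3COOH) = 0.2756 x 0.02422 = 0.006675 mol; V(LiOH) at equivalence = 0.006675/0.08406 = 0.07941 L.
At equivalence all the acid is converted to CH3COO-; total volume = 0.02422 + 0.07941 = 0.1036 L, so [CH3COO-] = 0.006675/0.1036 = 0.06441 M.
Kb = Kw/Ka = 1.0e-14 / 1.8 x 10^-5 = 5.56e-10.
[OH^-] = sqrt(Kb x [CH3COO-]) = sqrt(5.56e-10 x 0.06441) = 5.98e-6 M.
pOH = 5.22, so pH = 14.00 - 5.22 = 8.78.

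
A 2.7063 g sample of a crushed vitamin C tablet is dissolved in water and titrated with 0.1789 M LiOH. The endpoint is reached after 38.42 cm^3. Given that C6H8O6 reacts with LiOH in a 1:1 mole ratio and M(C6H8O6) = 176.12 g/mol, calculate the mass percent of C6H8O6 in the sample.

n(LiOH) = 0.1789 x 0.03842 = 0.006873 mol.
n(C6H8O6) = 0.006873 / 1 = 0.006873 mol.
mass of C6H8O6 = 0.006873 x 176.12 = 1.211 g.
% purity = 1.211 / 2.7063 x 100 = 44.7%.

44.7%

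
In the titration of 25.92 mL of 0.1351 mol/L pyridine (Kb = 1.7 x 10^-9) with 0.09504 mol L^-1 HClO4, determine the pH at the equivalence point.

n(C5H5N) = 0.1351 x 0.02592 = 0.003502 mol; V(HClO4) at equivalence = 0.003502/0.09504 = 0.03685 L.
At equivalence the base is fully converted to C5H5NH+; total volume = 0.06277 L, so [C5H5NH+] = 0.003502/0.06277 = 0.05579 M.
Ka(C5H5NH+) = Kw/Kb = 1.0e-14 / 1.7 x 10^-9 = 5.88e-6.
[H^+] = sqrt(Ka x [C5H5NH+]) = sqrt(5.88e-6 x 0.05579) = 0.000573 M.
pH = -log(0.000573) = 3.24.

3.24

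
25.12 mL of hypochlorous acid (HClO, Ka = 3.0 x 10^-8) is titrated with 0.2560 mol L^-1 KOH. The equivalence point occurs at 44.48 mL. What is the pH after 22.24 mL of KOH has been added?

22.24 mL is exactly half the equivalence volume (44.48/2), i.e. the half-equivalence point.
There, n(HA) = n(A^-), so pH = pKa = -log(3.0 x 10^-8) = 7.52.

7.52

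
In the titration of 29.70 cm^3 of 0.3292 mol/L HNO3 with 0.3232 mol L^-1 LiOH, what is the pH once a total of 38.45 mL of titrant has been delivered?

n(acid) = 0.3292 x 0.02970 = 0.009777 mol; n(LiOH) added = 0.3232 x 0.03845 = 0.01243 mol.
Base is in excess by 0.01243 - 0.009777 = 0.002650 mol in a total volume of 0.06815 L.
[OH^-] = 0.002650/0.06815 = 0.03888 M, so pOH = 1.41 and pH = 14.00 - 1.41 = 12.59.

12.59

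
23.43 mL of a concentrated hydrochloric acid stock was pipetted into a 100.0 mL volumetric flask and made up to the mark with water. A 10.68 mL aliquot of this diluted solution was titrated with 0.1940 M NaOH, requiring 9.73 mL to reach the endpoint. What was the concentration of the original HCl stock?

n(NaOH) = 0.1940 x 0.009730 = 0.001888 mol.
n(HCl) in the aliquot = 0.001888 mol.
[diluted HCl] = 0.001888 / 0.01068 = 0.1767 M.
Dilution factor = 100.0/23.43 = 4.268, so [stock] = 0.1767 x 4.268 = 0.754 M.

0.754 M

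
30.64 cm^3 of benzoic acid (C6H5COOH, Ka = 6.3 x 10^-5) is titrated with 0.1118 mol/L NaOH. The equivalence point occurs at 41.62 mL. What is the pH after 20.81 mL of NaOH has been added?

20.81 mL is exactly half the equivalence volume (41.62/2), i.e. the half-equivalence point.
There, n(HA) = n(A^-), so pH = pKa = -log(6.3 x 10^-5) = 4.20.

4.20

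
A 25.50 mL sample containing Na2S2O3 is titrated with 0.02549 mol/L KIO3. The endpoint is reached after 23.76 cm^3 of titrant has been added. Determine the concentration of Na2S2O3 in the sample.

0.143 M

n(KIO3) = 0.02549 x 0.02376 = 0.0006056 mol.
From the balanced equation, 1 mol KIO3 reacts with 6 mol Na2S2O3, so n(Na2S2O3) = 0.0006056 x 6/1 = 0.003634 mol.
[Na2S2O3] = 0.003634 / 0.02550 L = 0.143 M.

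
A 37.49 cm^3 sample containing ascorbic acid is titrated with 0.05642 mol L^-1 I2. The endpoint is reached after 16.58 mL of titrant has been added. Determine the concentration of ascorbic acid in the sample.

0.0250 M

n(I2) = 0.05642 x 0.01658 = 0.0009354 mol.
From the balanced equation, 1 mol I2 reacts with 1 mol ascorbic acid, so n(ascorbic acid) = 0.0009354 x 1/1 = 0.0009354 mol.
[ascorbic acid] = 0.0009354 / 0.03749 L = 0.0250 M.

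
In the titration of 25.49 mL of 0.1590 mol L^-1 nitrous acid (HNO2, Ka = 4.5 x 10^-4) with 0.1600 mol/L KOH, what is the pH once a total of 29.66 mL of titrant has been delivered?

12.10

n(acid) = 0.1590 x 0.02549 = 0.004053 mol; n(KOH) added = 0.1600 x 0.02966 = 0.004746 mol.
Base is in excess by 0.004746 - 0.004053 = 0.0006927 mol in a total volume of 0.05515 L.
[OH^-] = 0.0006927/0.05515 = 0.01256 M, so pOH = 1.90 and pH = 14.00 - 1.90 = 12.10.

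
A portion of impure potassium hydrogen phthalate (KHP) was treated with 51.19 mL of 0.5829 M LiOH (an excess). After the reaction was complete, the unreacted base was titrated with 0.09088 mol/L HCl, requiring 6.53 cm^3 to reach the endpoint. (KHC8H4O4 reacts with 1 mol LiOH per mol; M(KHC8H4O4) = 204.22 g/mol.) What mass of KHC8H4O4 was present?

Total n(LiOH) added = 0.5829 x 0.05119 = 0.02984 mol.
n(HCl) used = 0.09088 x 0.006530 = 0.0005934 mol, which equals the excess n(LiOH).
So n(LiOH) consumed by the sample = 0.02984 - 0.0005934 = 0.02925 mol.
n(KHC8H4O4) = 0.02925 / 1 = 0.02925 mol.
mass = 0.02925 mol x 204.22 g/mol = 5.97 g.

5.97 g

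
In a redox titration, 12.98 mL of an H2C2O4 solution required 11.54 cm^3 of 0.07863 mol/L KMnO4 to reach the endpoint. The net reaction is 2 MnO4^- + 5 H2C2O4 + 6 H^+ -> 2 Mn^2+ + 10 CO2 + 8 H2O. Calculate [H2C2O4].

0.175 M

n(KMnO4) = 0.07863 x 0.01154 = 0.0009074 mol.
From the balanced equation, 2 mol KMnO4 reacts with 5 mol H2C2O4, so n(H2C2O4) = 0.0009074 x 5/2 = 0.002268 mol.
[H2C2O4] = 0.002268 / 0.01298 L = 0.175 M.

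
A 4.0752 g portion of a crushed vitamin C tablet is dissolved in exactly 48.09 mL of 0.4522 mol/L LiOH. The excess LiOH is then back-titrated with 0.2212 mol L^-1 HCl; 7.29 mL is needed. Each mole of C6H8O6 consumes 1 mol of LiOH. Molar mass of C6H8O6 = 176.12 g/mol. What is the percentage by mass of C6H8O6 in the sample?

87.0%

Total n(LiOH) added = 0.4522 x 0.04809 = 0.02175 mol.
n(HCl) used = 0.2212 x 0.007290 = 0.001613 mol, which equals the excess n(LiOH).
So n(LiOH) consumed by the sample = 0.02175 - 0.001613 = 0.02013 mol.
n(C6H8O6) = 0.02013 / 1 = 0.02013 mol.
mass C6H8O6 = 0.02013 x 176.12 = 3.546 g, so %C6H8O6 = 3.546/4.0752 x 100 = 87.0%.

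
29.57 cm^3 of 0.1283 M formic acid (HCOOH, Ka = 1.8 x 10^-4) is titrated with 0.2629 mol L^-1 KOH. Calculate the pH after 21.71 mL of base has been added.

n(acid) = 0.1283 x 0.02957 = 0.003794 mol; n(KOH) added = 0.2629 x 0.02171 = 0.005708 mol.
Base is in excess by 0.005708 - 0.003794 = 0.001914 mol in a total volume of 0.05128 L.
[OH^-] = 0.001914/0.05128 = 0.03732 M, so pOH = 1.43 and pH = 14.00 - 1.43 = 12.57.

12.57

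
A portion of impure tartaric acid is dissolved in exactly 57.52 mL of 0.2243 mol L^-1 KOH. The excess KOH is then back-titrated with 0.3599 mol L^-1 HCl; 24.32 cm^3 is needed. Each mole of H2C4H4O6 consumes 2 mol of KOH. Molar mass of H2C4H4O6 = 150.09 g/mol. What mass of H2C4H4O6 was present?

Total n(KOH) added = 0.2243 x 0.05752 = 0.01290 mol.
n(HCl) used = 0.3599 x 0.02432 = 0.008753 mol, which equals the excess n(KOH).
So n(KOH) consumed by the sample = 0.01290 - 0.008753 = 0.004149 mol.
n(H2C4H4O6) = 0.004149 / 2 = 0.002074 mol.
mass = 0.002074 mol x 150.09 g/mol = 0.311 g.

0.311 g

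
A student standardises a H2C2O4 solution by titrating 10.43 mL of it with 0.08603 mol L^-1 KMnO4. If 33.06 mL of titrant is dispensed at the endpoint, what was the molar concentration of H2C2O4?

n(KMnO4) = 0.08603 x 0.03306 = 0.002844 mol.
From the balanced equation, 2 mol KMnO4 reacts with 5 mol H2C2O4, so n(H2C2O4) = 0.002844 x 5/2 = 0.007110 mol.
[H2C2O4] = 0.007110 / 0.01043 L = 0.682 M.

0.682 M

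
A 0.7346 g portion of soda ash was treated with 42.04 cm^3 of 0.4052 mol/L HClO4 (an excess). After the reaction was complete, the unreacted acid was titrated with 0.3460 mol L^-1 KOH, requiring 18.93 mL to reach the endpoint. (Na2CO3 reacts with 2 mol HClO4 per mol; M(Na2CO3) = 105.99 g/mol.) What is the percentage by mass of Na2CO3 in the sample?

75.6%

Total n(HClO4) added = 0.4052 x 0.04204 = 0.01703 mol.
n(KOH) used = 0.3460 x 0.01893 = 0.006550 mol, which equals the excess n(HClO4).
So n(HClO4) consumed by the sample = 0.01703 - 0.006550 = 0.01048 mol.
n(Na2CO3) = 0.01048 / 2 = 0.005242 mol.
mass Na2CO3 = 0.005242 x 105.99 = 0.5556 g, so %Na2CO3 = 0.5556/0.7346 x 100 = 75.6%.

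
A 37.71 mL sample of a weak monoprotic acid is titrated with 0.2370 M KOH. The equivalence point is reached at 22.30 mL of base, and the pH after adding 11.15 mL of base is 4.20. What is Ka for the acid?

11.15 mL is half of the equivalence volume, so this is the half-equivalence point where [HA] = [A^-].
At half-equivalence pH = pKa, so pKa = 4.20.
Ka = 10^(-4.20) = 6.3 x 10^-5.

6.3 x 10^-5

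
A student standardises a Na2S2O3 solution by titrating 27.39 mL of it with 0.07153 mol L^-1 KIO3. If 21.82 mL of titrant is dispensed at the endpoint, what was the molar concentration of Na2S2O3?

n(KIO3) = 0.07153 x 0.02182 = 0.001561 mol.
From the balanced equation, 1 mol KIO3 reacts with 6 mol Na2S2O3, so n(Na2S2O3) = 0.001561 x 6/1 = 0.009365 mol.
[Na2S2O3] = 0.009365 / 0.02739 L = 0.342 M.

0.342 M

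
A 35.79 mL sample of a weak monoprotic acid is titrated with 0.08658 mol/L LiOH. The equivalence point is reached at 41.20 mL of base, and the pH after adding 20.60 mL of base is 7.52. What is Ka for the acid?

20.60 mL is half of the equivalence volume, so this is the half-equivalence point where [HA] = [A^-].
At half-equivalence pH = pKa, so pKa = 7.52.
Ka = 10^(-7.52) = 3.0 x 10^-8.

3.0 x 10^-8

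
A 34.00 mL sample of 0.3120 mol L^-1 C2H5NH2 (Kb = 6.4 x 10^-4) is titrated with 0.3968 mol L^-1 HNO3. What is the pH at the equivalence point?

n(C2H5NH2) = 0.3120 x 0.03400 = 0.01061 mol; V(HNO3) at equivalence = 0.01061/0.3968 = 0.02673 L.
At equivalence the base is fully converted to C2H5NH3+; total volume = 0.06073 L, so [C2H5NH3+] = 0.01061/0.06073 = 0.1747 M.
Ka(C2H5NH3+) = Kw/Kb = 1.0e-14 / 6.4 x 10^-4 = 1.56e-11.
[H^+] = sqrt(Ka x [C2H5NH3+]) = sqrt(1.56e-11 x 0.1747) = 1.65e-6 M.
pH = -log(1.65e-6) = 5.78.

5.78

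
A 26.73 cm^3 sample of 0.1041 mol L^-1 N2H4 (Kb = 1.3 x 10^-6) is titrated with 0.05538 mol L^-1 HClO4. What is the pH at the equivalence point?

n(N2H4) = 0.1041 x 0.02673 = 0.002783 mol; V(HClO4) at equivalence = 0.002783/0.05538 = 0.05025 L.
At equivalence the base is fully converted to N2H5+; total volume = 0.07698 L, so [N2H5+] = 0.002783/0.07698 = 0.03615 M.
Ka(N2H5+) = Kw/Kb = 1.0e-14 / 1.3 x 10^-6 = 7.69e-9.
[H^+] = sqrt(Ka x [N2H5+]) = sqrt(7.69e-9 x 0.03615) = 1.67e-5 M.
pH = -log(1.67e-5) = 4.78.

4.78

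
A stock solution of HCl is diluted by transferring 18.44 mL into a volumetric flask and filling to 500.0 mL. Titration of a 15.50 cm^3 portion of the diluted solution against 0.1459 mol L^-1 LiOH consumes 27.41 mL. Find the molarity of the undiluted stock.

n(LiOH) = 0.1459 x 0.02741 = 0.003999 mol.
n(HCl) in the aliquot = 0.003999 mol.
[diluted HCl] = 0.003999 / 0.01550 = 0.2580 M.
Dilution factor = 500.0/18.44 = 27.11, so [stock] = 0.2580 x 27.11 = 7.00 M.

7.00 M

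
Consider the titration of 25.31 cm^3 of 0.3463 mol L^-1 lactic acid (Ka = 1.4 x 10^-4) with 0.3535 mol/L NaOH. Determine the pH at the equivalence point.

n(HC3H5O3) = 0.3463 x 0.02531 = 0.008765 mol; V(NaOH) at equivalence = 0.008765/0.3535 = 0.02479 L.
At equivalence all the acid is converted to C3H5O3-; total volume = 0.02531 + 0.02479 = 0.05010 L, so [C3H5O3-] = 0.008765/0.05010 = 0.1749 M.
Kb = Kw/Ka = 1.0e-14 / 1.4 x 10^-4 = 7.14e-11.
[OH^-] = sqrt(Kb x [C3H5O3-]) = sqrt(7.14e-11 x 0.1749) = 3.53e-6 M.
pOH = 5.45, so pH = 14.00 - 5.45 = 8.55.

8.55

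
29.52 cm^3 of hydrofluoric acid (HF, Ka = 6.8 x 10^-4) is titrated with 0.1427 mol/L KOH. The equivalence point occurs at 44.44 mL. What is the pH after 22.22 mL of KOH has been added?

22.22 mL is exactly half the equivalence volume (44.44/2), i.e. the half-equivalence point.
There, n(HA) = n(A^-), so pH = pKa = -log(6.8 x 10^-4) = 3.17.

3.17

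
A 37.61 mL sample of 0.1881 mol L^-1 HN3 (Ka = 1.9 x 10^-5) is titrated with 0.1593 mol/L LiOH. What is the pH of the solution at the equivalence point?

8.83

n(HN3) = 0.1881 x 0.03761 = 0.007074 mol; V(LiOH) at equivalence = 0.007074/0.1593 = 0.04441 L.
At equivalence all the acid is converted to N3-; total volume = 0.03761 + 0.04441 = 0.08202 L, so [N3-] = 0.007074/0.08202 = 0.08625 M.
Kb = Kw/Ka = 1.0e-14 / 1.9 x 10^-5 = 5.26e-10.
[OH^-] = sqrt(Kb x [N3-]) = sqrt(5.26e-10 x 0.08625) = 6.74e-6 M.
pOH = 5.17, so pH = 14.00 - 5.17 = 8.83.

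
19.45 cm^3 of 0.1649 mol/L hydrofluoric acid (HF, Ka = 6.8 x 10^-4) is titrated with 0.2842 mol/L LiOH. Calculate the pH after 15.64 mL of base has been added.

n(acid) = 0.1649 x 0.01945 = 0.003207 mol; n(LiOH) added = 0.2842 x 0.01564 = 0.004445 mol.
Base is in excess by 0.004445 - 0.003207 = 0.001238 mol in a total volume of 0.03509 L.
[OH^-] = 0.001238/0.03509 = 0.03527 M, so pOH = 1.45 and pH = 14.00 - 1.45 = 12.55.

12.55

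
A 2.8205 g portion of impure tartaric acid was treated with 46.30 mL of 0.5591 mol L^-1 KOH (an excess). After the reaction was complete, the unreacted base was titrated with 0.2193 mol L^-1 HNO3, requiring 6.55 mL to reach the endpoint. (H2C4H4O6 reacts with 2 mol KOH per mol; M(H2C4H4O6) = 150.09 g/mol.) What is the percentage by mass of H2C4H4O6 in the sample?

Total n(KOH) added = 0.5591 x 0.04630 = 0.02589 mol.
n(HNO3) used = 0.2193 x 0.006550 = 0.001436 mol, which equals the excess n(KOH).
So n(KOH) consumed by the sample = 0.02589 - 0.001436 = 0.02445 mol.
n(H2C4H4O6) = 0.02445 / 2 = 0.01222 mol.
mass H2C4H4O6 = 0.01222 x 150.09 = 1.835 g, so %H2C4H4O6 = 1.835/2.8205 x 100 = 65.1%.

65.1%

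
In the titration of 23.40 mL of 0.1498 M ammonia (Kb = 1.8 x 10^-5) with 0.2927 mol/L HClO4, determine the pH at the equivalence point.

5.13

n(NH3) = 0.1498 x 0.02340 = 0.003505 mol; V(HClO4) at equivalence = 0.003505/0.2927 = 0.01198 L.
At equivalence the base is fully converted to NH4+; total volume = 0.03538 L, so [NH4+] = 0.003505/0.03538 = 0.09909 M.
Ka(NH4+) = Kw/Kb = 1.0e-14 / 1.8 x 10^-5 = 5.56e-10.
[H^+] = sqrt(Ka x [NH4+]) = sqrt(5.56e-10 x 0.09909) = 7.42e-6 M.
pH = -log(7.42e-6) = 5.13.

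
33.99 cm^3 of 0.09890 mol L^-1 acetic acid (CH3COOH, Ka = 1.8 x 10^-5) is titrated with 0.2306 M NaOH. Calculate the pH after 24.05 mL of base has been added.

n(acid) = 0.09890 x 0.03399 = 0.003362 mol; n(NaOH) added = 0.2306 x 0.02405 = 0.005546 mol.
Base is in excess by 0.005546 - 0.003362 = 0.002184 mol in a total volume of 0.05804 L.
[OH^-] = 0.002184/0.05804 = 0.03763 M, so pOH = 1.42 and pH = 14.00 - 1.42 = 12.58.

12.58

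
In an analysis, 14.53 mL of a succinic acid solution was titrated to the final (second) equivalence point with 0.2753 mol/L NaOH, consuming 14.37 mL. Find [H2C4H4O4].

n(NaOH) = 0.2753 x 0.01437 = 0.003956 mol.
At the final (second) equivalence point, 2 mol OH^- react per mol H2C4H4O4, so n(H2C4H4O4) = 0.003956 / 2 = 0.001978 mol.
[H2C4H4O4] = 0.001978 / 0.01453 L = 0.136 M.

0.136 M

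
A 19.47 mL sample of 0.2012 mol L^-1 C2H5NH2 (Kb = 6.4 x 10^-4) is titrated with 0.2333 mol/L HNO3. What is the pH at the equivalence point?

5.89

n(C2H5NH2) = 0.2012 x 0.01947 = 0.003917 mol; V(HNO3) at equivalence = 0.003917/0.2333 = 0.01679 L.
At equivalence the base is fully converted to C2H5NH3+; total volume = 0.03626 L, so [C2H5NH3+] = 0.003917/0.03626 = 0.1080 M.
Ka(C2H5NH3+) = Kw/Kb = 1.0e-14 / 6.4 x 10^-4 = 1.56e-11.
[H^+] = sqrt(Ka x [C2H5NH3+]) = sqrt(1.56e-11 x 0.1080) = 1.30e-6 M.
pH = -log(1.30e-6) = 5.89.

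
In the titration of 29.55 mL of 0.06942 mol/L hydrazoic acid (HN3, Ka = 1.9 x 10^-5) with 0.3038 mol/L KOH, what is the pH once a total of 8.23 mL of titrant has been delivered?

12.07

n(acid) = 0.06942 x 0.02955 = 0.002051 mol; n(KOH) added = 0.3038 x 0.008230 = 0.002500 mol.
Base is in excess by 0.002500 - 0.002051 = 0.0004489 mol in a total volume of 0.03778 L.
[OH^-] = 0.0004489/0.03778 = 0.01188 M, so pOH = 1.93 and pH = 14.00 - 1.93 = 12.07.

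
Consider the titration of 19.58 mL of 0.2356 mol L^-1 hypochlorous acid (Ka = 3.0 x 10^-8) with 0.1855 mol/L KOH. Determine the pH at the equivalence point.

10.27

n(HClO) = 0.2356 x 0.01958 = 0.004613 mol; V(KOH) at equivalence = 0.004613/0.1855 = 0.02487 L.
At equivalence all the acid is converted to ClO-; total volume = 0.01958 + 0.02487 = 0.04445 L, so [ClO-] = 0.004613/0.04445 = 0.1038 M.
Kb = Kw/Ka = 1.0e-14 / 3.0 x 10^-8 = 3.33e-7.
[OH^-] = sqrt(Kb x [ClO-]) = sqrt(3.33e-7 x 0.1038) = 0.000186 M.
pOH = 3.73, so pH = 14.00 - 3.73 = 10.27.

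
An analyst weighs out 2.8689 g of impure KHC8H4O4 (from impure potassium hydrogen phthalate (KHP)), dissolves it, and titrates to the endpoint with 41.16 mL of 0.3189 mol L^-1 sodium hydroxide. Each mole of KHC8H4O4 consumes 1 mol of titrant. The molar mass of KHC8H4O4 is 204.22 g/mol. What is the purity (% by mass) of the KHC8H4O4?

n(NaOH) = 0.3189 x 0.04116 = 0.01313 mol.
n(KHC8H4O4) = 0.01313 / 1 = 0.01313 mol.
mass of KHC8H4O4 = 0.01313 x 204.22 = 2.681 g.
% purity = 2.681 / 2.8689 x 100 = 93.4%.

93.4%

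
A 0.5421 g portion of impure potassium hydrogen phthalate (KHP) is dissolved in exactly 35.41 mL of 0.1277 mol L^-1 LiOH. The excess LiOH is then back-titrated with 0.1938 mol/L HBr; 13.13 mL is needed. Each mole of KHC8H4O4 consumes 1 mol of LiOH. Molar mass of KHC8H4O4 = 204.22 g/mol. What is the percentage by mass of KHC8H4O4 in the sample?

Total n(LiOH) added = 0.1277 x 0.03541 = 0.004522 mol.
n(HBr) used = 0.1938 x 0.01313 = 0.002545 mol, which equals the excess n(LiOH).
So n(LiOH) consumed by the sample = 0.004522 - 0.002545 = 0.001977 mol.
n(KHC8H4O4) = 0.001977 / 1 = 0.001977 mol.
mass KHC8H4O4 = 0.001977 x 204.22 = 0.4038 g, so %KHC8H4O4 = 0.4038/0.5421 x 100 = 74.5%.

74.5%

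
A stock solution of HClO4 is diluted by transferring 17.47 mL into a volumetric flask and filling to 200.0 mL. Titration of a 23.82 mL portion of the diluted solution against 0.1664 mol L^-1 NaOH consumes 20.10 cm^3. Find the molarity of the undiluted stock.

n(NaOH) = 0.1664 x 0.02010 = 0.003345 mol.
n(HClO4) in the aliquot = 0.003345 mol.
[diluted HClO4] = 0.003345 / 0.02382 = 0.1404 M.
Dilution factor = 200.0/17.47 = 11.45, so [stock] = 0.1404 x 11.45 = 1.61 M.

1.61 M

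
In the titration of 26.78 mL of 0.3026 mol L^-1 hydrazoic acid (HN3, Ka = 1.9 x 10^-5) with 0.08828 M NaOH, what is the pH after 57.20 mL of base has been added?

4.94

Initial n(HN3) = 0.3026 x 0.02678 = 0.008104 mol.
n(NaOH) added = 0.08828 x 0.05720 = 0.005050 mol, converting that many moles of HN3 to N3-.
Remaining n(HN3) = 0.003054 mol; n(N3-) = 0.005050 mol.
By Henderson-Hasselbalch, pH = pKa + log([A^-]/[HA]) = 4.72 + log(0.005050/0.003054) = 4.72 + (+0.22) = 4.94.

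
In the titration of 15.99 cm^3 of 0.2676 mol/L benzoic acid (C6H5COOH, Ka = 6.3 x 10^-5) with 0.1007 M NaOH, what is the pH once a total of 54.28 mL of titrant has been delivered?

12.23

n(acid) = 0.2676 x 0.01599 = 0.004279 mol; n(NaOH) added = 0.1007 x 0.05428 = 0.005466 mol.
Base is in excess by 0.005466 - 0.004279 = 0.001187 mol in a total volume of 0.07027 L.
[OH^-] = 0.001187/0.07027 = 0.01689 M, so pOH = 1.77 and pH = 14.00 - 1.77 = 12.23.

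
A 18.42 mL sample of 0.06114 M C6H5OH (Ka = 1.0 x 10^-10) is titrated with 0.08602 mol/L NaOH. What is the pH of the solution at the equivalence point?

n(C6H5OH) = 0.06114 x 0.01842 = 0.001126 mol; V(NaOH) at equivalence = 0.001126/0.08602 = 0.01309 L.
At equivalence all the acid is converted to C6H5O-; total volume = 0.01842 + 0.01309 = 0.03151 L, so [C6H5O-] = 0.001126/0.03151 = 0.03574 M.
Kb = Kw/Ka = 1.0e-14 / 1.0 x 10^-10 = 0.000100.
[OH^-] = sqrt(Kb x [C6H5O-]) = sqrt(0.000100 x 0.03574) = 0.00189 M.
pOH = 2.72, so pH = 14.00 - 2.72 = 11.28.

11.28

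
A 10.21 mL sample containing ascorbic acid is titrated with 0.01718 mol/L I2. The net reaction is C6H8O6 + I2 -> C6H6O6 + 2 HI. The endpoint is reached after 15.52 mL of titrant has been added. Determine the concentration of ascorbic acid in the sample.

n(I2) = 0.01718 x 0.01552 = 0.0002666 mol.
From the balanced equation, 1 mol I2 reacts with 1 mol ascorbic acid, so n(ascorbic acid) = 0.0002666 x 1/1 = 0.0002666 mol.
[ascorbic acid] = 0.0002666 / 0.01021 L = 0.0261 M.

0.0261 M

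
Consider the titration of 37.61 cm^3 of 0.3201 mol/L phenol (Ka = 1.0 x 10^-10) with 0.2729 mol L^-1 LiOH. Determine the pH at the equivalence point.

11.58

n(C6H5OH) = 0.3201 x 0.03761 = 0.01204 mol; V(LiOH) at equivalence = 0.01204/0.2729 = 0.04411 L.
At equivalence all the acid is converted to C6H5O-; total volume = 0.03761 + 0.04411 = 0.08172 L, so [C6H5O-] = 0.01204/0.08172 = 0.1473 M.
Kb = Kw/Ka = 1.0e-14 / 1.0 x 10^-10 = 0.000100.
[OH^-] = sqrt(Kb x [C6H5O-]) = sqrt(0.000100 x 0.1473) = 0.00384 M.
pOH = 2.42, so pH = 14.00 - 2.42 = 11.58.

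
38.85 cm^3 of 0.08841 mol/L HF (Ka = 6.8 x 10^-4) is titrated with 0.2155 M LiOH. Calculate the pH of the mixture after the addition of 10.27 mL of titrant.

Initial n(HF) = 0.08841 x 0.03885 = 0.003435 mol.
n(LiOH) added = 0.2155 x 0.01027 = 0.002213 mol, converting that many moles of HF to F-.
Remaining n(HF) = 0.001222 mol; n(F-) = 0.002213 mol.
By Henderson-Hasselbalch, pH = pKa + log([A^-]/[HA]) = 3.17 + log(0.002213/0.001222) = 3.17 + (+0.26) = 3.43.

3.43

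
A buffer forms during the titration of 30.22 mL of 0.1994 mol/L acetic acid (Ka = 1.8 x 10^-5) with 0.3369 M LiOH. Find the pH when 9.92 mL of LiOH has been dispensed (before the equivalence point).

4.84

Initial n(CH3COOH) = 0.1994 x 0.03022 = 0.006026 mol.
n(LiOH) added = 0.3369 x 0.009920 = 0.003342 mol, converting that many moles of CH3COOH to CH3COO-.
Remaining n(CH3COOH) = 0.002684 mol; n(CH3COO-) = 0.003342 mol.
By Henderson-Hasselbalch, pH = pKa + log([A^-]/[HA]) = 4.74 + log(0.003342/0.002684) = 4.74 + (+0.10) = 4.84.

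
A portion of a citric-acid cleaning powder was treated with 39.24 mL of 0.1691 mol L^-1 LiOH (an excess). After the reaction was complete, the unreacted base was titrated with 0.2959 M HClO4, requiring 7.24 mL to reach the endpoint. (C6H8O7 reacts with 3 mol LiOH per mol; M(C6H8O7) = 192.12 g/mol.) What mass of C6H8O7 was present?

0.288 g

Total n(LiOH) added = 0.1691 x 0.03924 = 0.006635 mol.
n(HClO4) used = 0.2959 x 0.007240 = 0.002142 mol, which equals the excess n(LiOH).
So n(LiOH) consumed by the sample = 0.006635 - 0.002142 = 0.004493 mol.
n(C6H8O7) = 0.004493 / 3 = 0.001498 mol.
mass = 0.001498 mol x 192.12 g/mol = 0.288 g.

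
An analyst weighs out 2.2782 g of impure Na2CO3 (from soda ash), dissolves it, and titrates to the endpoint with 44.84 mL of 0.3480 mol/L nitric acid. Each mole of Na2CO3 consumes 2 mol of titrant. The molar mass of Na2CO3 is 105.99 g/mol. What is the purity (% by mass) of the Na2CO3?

n(HNO3) = 0.3480 x 0.04484 = 0.01560 mol.
n(Na2CO3) = 0.01560 / 2 = 0.007802 mol.
mass of Na2CO3 = 0.007802 x 105.99 = 0.8270 g.
% purity = 0.8270 / 2.2782 x 100 = 36.3%.

36.3%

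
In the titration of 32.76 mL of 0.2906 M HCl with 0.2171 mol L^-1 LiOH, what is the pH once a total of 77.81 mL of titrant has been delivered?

12.82

n(acid) = 0.2906 x 0.03276 = 0.009520 mol; n(LiOH) added = 0.2171 x 0.07781 = 0.01689 mol.
Base is in excess by 0.01689 - 0.009520 = 0.007372 mol in a total volume of 0.1106 L.
[OH^-] = 0.007372/0.1106 = 0.06668 M, so pOH = 1.18 and pH = 14.00 - 1.18 = 12.82.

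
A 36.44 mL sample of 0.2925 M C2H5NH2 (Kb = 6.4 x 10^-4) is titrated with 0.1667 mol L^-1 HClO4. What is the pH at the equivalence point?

5.89

n(C2H5NH2) = 0.2925 x 0.03644 = 0.01066 mol; V(HClO4) at equivalence = 0.01066/0.1667 = 0.06394 L.
At equivalence the base is fully converted to C2H5NH3+; total volume = 0.1004 L, so [C2H5NH3+] = 0.01066/0.1004 = 0.1062 M.
Ka(C2H5NH3+) = Kw/Kb = 1.0e-14 / 6.4 x 10^-4 = 1.56e-11.
[H^+] = sqrt(Ka x [C2H5NH3+]) = sqrt(1.56e-11 x 0.1062) = 1.29e-6 M.
pH = -log(1.29e-6) = 5.89.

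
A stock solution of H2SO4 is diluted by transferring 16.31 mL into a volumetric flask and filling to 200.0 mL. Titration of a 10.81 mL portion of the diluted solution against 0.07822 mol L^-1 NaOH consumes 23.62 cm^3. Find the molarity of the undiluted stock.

1.05 M

n(NaOH) = 0.07822 x 0.02362 = 0.001848 mol.
n(H2SO4) in the aliquot = 0.001848 x 1/2 = 0.0009238 mol.
[diluted H2SO4] = 0.0009238 / 0.01081 = 0.08546 M.
Dilution factor = 200.0/16.31 = 12.26, so [stock] = 0.08546 x 12.26 = 1.05 M.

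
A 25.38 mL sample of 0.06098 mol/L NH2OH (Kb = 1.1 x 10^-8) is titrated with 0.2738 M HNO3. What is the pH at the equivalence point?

3.67

n(NH2OH) = 0.06098 x 0.02538 = 0.001548 mol; V(HNO3) at equivalence = 0.001548/0.2738 = 0.005653 L.
At equivalence the base is fully converted to NH3OH+; total volume = 0.03103 L, so [NH3OH+] = 0.001548/0.03103 = 0.04987 M.
Ka(NH3OH+) = Kw/Kb = 1.0e-14 / 1.1 x 10^-8 = 9.09e-7.
[H^+] = sqrt(Ka x [NH3OH+]) = sqrt(9.09e-7 x 0.04987) = 0.000213 M.
pH = -log(0.000213) = 3.67.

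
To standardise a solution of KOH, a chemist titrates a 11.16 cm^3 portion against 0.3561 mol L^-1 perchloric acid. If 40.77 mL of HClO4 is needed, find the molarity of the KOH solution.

n(HClO4) delivered = 0.3561 x 0.04077 = 0.01452 mol.
For a 1:1 reaction, n(KOH) = 0.01452 mol.
[KOH] = 0.01452 mol / 0.01116 L = 1.30 M.

1.30 M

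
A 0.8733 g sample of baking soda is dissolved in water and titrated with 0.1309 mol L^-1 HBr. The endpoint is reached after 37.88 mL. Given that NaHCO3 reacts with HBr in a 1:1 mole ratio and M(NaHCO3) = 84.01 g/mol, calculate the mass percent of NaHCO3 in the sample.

47.7%

n(HBr) = 0.1309 x 0.03788 = 0.004958 mol.
n(NaHCO3) = 0.004958 / 1 = 0.004958 mol.
mass of NaHCO3 = 0.004958 x 84.01 = 0.4166 g.
% purity = 0.4166 / 0.8733 x 100 = 47.7%.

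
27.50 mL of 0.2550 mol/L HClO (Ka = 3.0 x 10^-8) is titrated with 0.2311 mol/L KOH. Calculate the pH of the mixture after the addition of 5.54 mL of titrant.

Initial n(HClO) = 0.2550 x 0.02750 = 0.007013 mol.
n(KOH) added = 0.2311 x 0.005540 = 0.001280 mol, converting that many moles of HClO to ClO-.
Remaining n(HClO) = 0.005732 mol; n(ClO-) = 0.001280 mol.
By Henderson-Hasselbalch, pH = pKa + log([A^-]/[HA]) = 7.52 + log(0.001280/0.005732) = 7.52 + (-0.65) = 6.87.

6.87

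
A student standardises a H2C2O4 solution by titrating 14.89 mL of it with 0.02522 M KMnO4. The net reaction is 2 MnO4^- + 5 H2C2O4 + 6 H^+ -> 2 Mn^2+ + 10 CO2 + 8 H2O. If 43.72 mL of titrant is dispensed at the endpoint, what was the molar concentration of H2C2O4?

n(KMnO4) = 0.02522 x 0.04372 = 0.001103 mol.
From the balanced equation, 2 mol KMnO4 reacts with 5 mol H2C2O4, so n(H2C2O4) = 0.001103 x 5/2 = 0.002757 mol.
[H2C2O4] = 0.002757 / 0.01489 L = 0.185 M.

0.185 M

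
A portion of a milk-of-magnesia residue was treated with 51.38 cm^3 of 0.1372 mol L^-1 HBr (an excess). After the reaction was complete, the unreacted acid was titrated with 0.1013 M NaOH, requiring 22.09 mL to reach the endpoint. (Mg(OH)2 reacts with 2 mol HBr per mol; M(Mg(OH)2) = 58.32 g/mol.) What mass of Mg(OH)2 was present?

Total n(HBr) added = 0.1372 x 0.05138 = 0.007049 mol.
n(NaOH) used = 0.1013 x 0.02209 = 0.002238 mol, which equals the excess n(HBr).
So n(HBr) consumed by the sample = 0.007049 - 0.002238 = 0.004812 mol.
n(Mg(OH)2) = 0.004812 / 2 = 0.002406 mol.
mass = 0.002406 mol x 58.32 g/mol = 0.140 g.

0.140 g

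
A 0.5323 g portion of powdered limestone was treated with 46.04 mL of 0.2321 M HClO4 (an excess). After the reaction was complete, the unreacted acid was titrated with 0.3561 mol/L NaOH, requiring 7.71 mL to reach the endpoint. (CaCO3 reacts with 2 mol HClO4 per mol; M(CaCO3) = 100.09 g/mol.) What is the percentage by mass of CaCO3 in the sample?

Total n(HClO4) added = 0.2321 x 0.04604 = 0.01069 mol.
n(NaOH) used = 0.3561 x 0.007710 = 0.002746 mol, which equals the excess n(HClO4).
So n(HClO4) consumed by the sample = 0.01069 - 0.002746 = 0.007940 mol.
n(CaCO3) = 0.007940 / 2 = 0.003970 mol.
mass CaCO3 = 0.003970 x 100.09 = 0.3974 g, so %CaCO3 = 0.3974/0.5323 x 100 = 74.7%.

74.7%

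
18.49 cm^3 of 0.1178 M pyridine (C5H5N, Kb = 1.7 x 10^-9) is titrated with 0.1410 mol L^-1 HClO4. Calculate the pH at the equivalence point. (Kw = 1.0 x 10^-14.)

3.21

n(C5H5N) = 0.1178 x 0.01849 = 0.002178 mol; V(HClO4) at equivalence = 0.002178/0.1410 = 0.01545 L.
At equivalence the base is fully converted to C5H5NH+; total volume = 0.03394 L, so [C5H5NH+] = 0.002178/0.03394 = 0.06418 M.
Ka(C5H5NH+) = Kw/Kb = 1.0e-14 / 1.7 x 10^-9 = 5.88e-6.
[H^+] = sqrt(Ka x [C5H5NH+]) = sqrt(5.88e-6 x 0.06418) = 0.000614 M.
pH = -log(0.000614) = 3.21.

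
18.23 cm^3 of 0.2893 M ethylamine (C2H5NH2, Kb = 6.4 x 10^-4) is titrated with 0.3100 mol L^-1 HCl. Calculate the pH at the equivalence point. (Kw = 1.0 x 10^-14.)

5.82

n(C2H5NH2) = 0.2893 x 0.01823 = 0.005274 mol; V(HCl) at equivalence = 0.005274/0.3100 = 0.01701 L.
At equivalence the base is fully converted to C2H5NH3+; total volume = 0.03524 L, so [C2H5NH3+] = 0.005274/0.03524 = 0.1496 M.
Ka(C2H5NH3+) = Kw/Kb = 1.0e-14 / 6.4 x 10^-4 = 1.56e-11.
[H^+] = sqrt(Ka x [C2H5NH3+]) = sqrt(1.56e-11 x 0.1496) = 1.53e-6 M.
pH = -log(1.53e-6) = 5.82.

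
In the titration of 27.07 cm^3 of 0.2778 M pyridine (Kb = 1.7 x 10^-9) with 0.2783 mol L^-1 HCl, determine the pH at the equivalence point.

3.04

n(C5H5N) = 0.2778 x 0.02707 = 0.007520 mol; V(HCl) at equivalence = 0.007520/0.2783 = 0.02702 L.
At equivalence the base is fully converted to C5H5NH+; total volume = 0.05409 L, so [C5H5NH+] = 0.007520/0.05409 = 0.1390 M.
Ka(C5H5NH+) = Kw/Kb = 1.0e-14 / 1.7 x 10^-9 = 5.88e-6.
[H^+] = sqrt(Ka x [C5H5NH+]) = sqrt(5.88e-6 x 0.1390) = 0.000904 M.
pH = -log(0.000904) = 3.04.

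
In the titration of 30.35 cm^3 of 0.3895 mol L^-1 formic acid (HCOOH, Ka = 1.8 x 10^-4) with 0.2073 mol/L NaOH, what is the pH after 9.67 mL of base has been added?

3.05

Initial n(HCOOH) = 0.3895 x 0.03035 = 0.01182 mol.
n(NaOH) added = 0.2073 x 0.009670 = 0.002005 mol, converting that many moles of HCOOH to HCOO-.
Remaining n(HCOOH) = 0.009817 mol; n(HCOO-) = 0.002005 mol.
By Henderson-Hasselbalch, pH = pKa + log([A^-]/[HA]) = 3.74 + log(0.002005/0.009817) = 3.74 + (-0.69) = 3.05.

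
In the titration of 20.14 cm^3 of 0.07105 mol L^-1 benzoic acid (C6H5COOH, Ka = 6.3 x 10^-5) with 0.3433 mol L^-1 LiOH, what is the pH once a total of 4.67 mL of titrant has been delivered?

11.84

n(acid) = 0.07105 x 0.02014 = 0.001431 mol; n(LiOH) added = 0.3433 x 0.004670 = 0.001603 mol.
Base is in excess by 0.001603 - 0.001431 = 0.0001723 mol in a total volume of 0.02481 L.
[OH^-] = 0.0001723/0.02481 = 0.006943 M, so pOH = 2.16 and pH = 14.00 - 2.16 = 11.84.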